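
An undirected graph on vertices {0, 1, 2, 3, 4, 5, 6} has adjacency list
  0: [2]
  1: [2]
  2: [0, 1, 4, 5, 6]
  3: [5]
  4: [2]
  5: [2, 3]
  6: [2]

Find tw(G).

1

A width-1 tree decomposition is:
Bags: B1 = {2, 5}  B2 = {2, 6}  B3 = {2, 4}  B4 = {0, 2}  B5 = {1, 2}  B6 = {3, 5}
Tree: B1–B2, B1–B3, B1–B4, B1–B5, B1–B6
Each bag holds 2 vertices, so the decomposition has width 1, which upper-bounds the treewidth. Any graph with an edge has treewidth ≥ 1, and G has the edge 2–5. Hence tw(G) = 1 exactly.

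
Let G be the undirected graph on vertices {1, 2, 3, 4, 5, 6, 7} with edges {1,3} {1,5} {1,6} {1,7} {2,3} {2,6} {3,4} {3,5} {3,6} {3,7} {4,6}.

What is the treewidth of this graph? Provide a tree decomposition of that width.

Each bag holds 3 vertices, so the decomposition has width 2, which upper-bounds the treewidth. On the other hand G contains the 3-clique {1, 3, 5}. A clique must lie in a single bag of any decomposition, so no decomposition can have width below 2. The upper and lower bounds meet at 2, so that is the treewidth.

Treewidth 2.
One optimal decomposition is:
Bags: B1 = {1, 3, 6}  B2 = {1, 3, 5}  B3 = {1, 3, 7}  B4 = {3, 4, 6}  B5 = {2, 3, 6}
Tree: B1–B2, B1–B3, B1–B4, B4–B5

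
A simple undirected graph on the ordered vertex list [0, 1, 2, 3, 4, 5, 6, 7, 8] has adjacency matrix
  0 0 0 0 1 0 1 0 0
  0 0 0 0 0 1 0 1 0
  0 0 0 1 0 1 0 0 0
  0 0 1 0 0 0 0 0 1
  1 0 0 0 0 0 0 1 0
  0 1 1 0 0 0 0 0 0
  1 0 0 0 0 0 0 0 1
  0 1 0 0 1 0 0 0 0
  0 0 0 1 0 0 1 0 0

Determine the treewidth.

A width-2 tree decomposition is:
Bags: B1 = {2, 3, 8}  B2 = {2, 5, 8}  B3 = {1, 5, 8}  B4 = {1, 7, 8}  B5 = {4, 7, 8}  B6 = {0, 4, 8}  B7 = {0, 6, 8}
Tree: B1–B2, B2–B3, B3–B4, B4–B5, B5–B6, B6–B7
Each bag holds 3 vertices, so the decomposition has width 2, which upper-bounds the treewidth. The edges 8–3–2–5–1–7–4–0–6–8 form a cycle, so G is not a tree and its treewidth is at least 2. Combining the bounds, tw(G) = 2.

2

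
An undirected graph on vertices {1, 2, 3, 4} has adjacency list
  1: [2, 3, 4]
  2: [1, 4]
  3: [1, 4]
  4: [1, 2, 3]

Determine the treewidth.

2

A width-2 tree decomposition is:
Bags: B1 = {1, 3, 4}  B2 = {1, 2, 4}
Tree: B1–B2
The largest bag has 3 vertices, giving width 2; this decomposition certifies tw(G) ≤ 2. Conversely, {1, 2, 4} is a clique of size 3, and the vertices of any clique must share a bag in every tree decomposition; so some bag has ≥ 3 vertices and tw(G) ≥ 2. Therefore the treewidth is 2.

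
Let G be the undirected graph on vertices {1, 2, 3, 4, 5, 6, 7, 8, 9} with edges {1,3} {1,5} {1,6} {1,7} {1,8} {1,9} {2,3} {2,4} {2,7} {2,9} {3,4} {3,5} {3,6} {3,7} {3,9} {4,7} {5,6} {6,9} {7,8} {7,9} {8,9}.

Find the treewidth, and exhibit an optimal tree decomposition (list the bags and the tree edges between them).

Treewidth 3.
Bags: B1 = {2, 3, 7, 9}  B2 = {1, 3, 7, 9}  B3 = {2, 3, 4, 7}  B4 = {1, 3, 6, 9}  B5 = {1, 3, 5, 6}  B6 = {1, 7, 8, 9}
Tree: B1–B2, B1–B3, B2–B4, B4–B5, B2–B6

The largest bag has 4 vertices, giving width 3; this decomposition certifies tw(G) ≤ 3. On the other hand G contains the 4-clique {1, 7, 8, 9}. A clique must lie in a single bag of any decomposition, so no decomposition can have width below 3. Combining the bounds, tw(G) = 3.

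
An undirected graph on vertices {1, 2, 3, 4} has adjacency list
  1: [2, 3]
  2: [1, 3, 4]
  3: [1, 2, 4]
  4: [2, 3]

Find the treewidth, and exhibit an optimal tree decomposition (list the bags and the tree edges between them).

Treewidth 2.
One optimal decomposition is:
Bags: B1 = {2, 3, 4}  B2 = {1, 2, 3}
Tree: B1–B2

Each bag holds 3 vertices, so the decomposition has width 2, which upper-bounds the treewidth. On the other hand G contains the 3-clique {1, 2, 3}. A clique must lie in a single bag of any decomposition, so no decomposition can have width below 2. The upper and lower bounds meet at 2, so that is the treewidth.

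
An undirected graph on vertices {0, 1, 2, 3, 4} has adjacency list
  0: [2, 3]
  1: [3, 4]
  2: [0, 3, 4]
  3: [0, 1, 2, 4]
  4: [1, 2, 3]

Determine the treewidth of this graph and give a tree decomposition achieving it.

Treewidth 2.
One optimal decomposition is:
Bags: B1 = {2, 3, 4}  B2 = {0, 2, 3}  B3 = {1, 3, 4}
Tree: B1–B2, B1–B3

Each bag holds 3 vertices, so the decomposition has width 2, which upper-bounds the treewidth. For the lower bound, the 3 vertices {1, 3, 4} are pairwise adjacent, and any tree decomposition puts a clique entirely inside one bag — forcing width ≥ 2. Hence tw(G) = 2 exactly.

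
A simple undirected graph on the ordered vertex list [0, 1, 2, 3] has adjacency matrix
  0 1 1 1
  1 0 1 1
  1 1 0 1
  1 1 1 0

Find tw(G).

A width-3 tree decomposition is:
Bags: B1 = {0, 1, 2, 3}
Tree: (single bag)
With just one bag of size 4, the width is 4 − 1 = 3, so tw(G) ≤ 3. Conversely, {0, 1, 2, 3} is a clique of size 4, and the vertices of any clique must share a bag in every tree decomposition; so some bag has ≥ 4 vertices and tw(G) ≥ 3. Hence tw(G) = 3 exactly.

3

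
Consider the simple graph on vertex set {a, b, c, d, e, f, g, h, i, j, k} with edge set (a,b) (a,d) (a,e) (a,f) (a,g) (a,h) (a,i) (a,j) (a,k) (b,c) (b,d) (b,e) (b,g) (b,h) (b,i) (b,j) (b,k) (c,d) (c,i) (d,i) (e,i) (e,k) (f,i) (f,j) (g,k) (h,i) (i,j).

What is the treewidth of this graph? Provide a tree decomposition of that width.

Treewidth 3.
One such decomposition:
Bags: B1 = {a, b, d, i}  B2 = {a, b, e, i}  B3 = {a, b, h, i}  B4 = {a, b, i, j}  B5 = {a, b, e, k}  B6 = {a, f, i, j}  B7 = {b, c, d, i}  B8 = {a, b, g, k}
Tree: B1–B2, B1–B3, B3–B4, B2–B5, B4–B6, B1–B7, B5–B8

Every bag has size at most 4, so the width is 4 − 1 = 3 and tw(G) ≤ 3. On the other hand G contains the 4-clique {a, f, i, j}. A clique must lie in a single bag of any decomposition, so no decomposition can have width below 3. Combining the bounds, tw(G) = 3.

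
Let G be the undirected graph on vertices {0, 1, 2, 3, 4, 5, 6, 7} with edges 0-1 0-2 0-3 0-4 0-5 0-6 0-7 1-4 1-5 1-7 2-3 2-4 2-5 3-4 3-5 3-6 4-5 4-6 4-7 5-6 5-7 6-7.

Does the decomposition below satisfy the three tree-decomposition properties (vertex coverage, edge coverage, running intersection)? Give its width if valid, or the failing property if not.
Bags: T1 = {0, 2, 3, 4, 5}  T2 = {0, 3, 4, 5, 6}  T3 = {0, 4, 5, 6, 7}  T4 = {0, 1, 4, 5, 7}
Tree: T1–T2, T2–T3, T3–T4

Yes; width 4.

Checking the three conditions: (i) the bags cover all of {0, 1, 2, 3, 4, 5, 6, 7}; (ii) for each edge, some bag contains both endpoints; (iii) the bags containing any fixed vertex form a subtree. All hold, so the decomposition is valid with width 5 − 1 = 4.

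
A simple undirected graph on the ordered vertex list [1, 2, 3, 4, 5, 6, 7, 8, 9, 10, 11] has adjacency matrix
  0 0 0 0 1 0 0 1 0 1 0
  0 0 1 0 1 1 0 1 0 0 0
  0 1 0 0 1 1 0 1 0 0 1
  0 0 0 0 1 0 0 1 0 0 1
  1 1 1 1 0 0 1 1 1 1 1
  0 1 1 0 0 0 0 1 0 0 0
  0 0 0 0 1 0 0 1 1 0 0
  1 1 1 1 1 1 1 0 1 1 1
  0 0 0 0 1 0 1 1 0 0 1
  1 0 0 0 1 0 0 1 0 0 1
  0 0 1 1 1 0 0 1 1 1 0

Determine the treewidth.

A width-3 tree decomposition is:
Bags: B1 = {5, 8, 9, 11}  B2 = {3, 5, 8, 11}  B3 = {5, 8, 10, 11}  B4 = {1, 5, 8, 10}  B5 = {4, 5, 8, 11}  B6 = {2, 3, 5, 8}  B7 = {5, 7, 8, 9}  B8 = {2, 3, 6, 8}
Tree: B1–B2, B2–B3, B3–B4, B3–B5, B2–B6, B1–B7, B6–B8
The largest bag has 4 vertices, giving width 3; this decomposition certifies tw(G) ≤ 3. For the lower bound, the 4 vertices {1, 5, 8, 10} are pairwise adjacent, and any tree decomposition puts a clique entirely inside one bag — forcing width ≥ 3. The upper and lower bounds meet at 3, so that is the treewidth.

3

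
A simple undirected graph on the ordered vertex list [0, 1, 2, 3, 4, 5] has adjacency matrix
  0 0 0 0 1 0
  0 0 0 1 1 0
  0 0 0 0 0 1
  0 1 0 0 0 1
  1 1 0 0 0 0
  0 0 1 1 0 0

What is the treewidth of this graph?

1

A width-1 tree decomposition is:
Bags: B1 = {2, 5}  B2 = {3, 5}  B3 = {1, 3}  B4 = {1, 4}  B5 = {0, 4}
Tree: B1–B2, B2–B3, B3–B4, B4–B5
The largest bag has 2 vertices, giving width 1; this decomposition certifies tw(G) ≤ 1. Any graph with an edge has treewidth ≥ 1, and G has the edge 2–5. Hence tw(G) = 1 exactly.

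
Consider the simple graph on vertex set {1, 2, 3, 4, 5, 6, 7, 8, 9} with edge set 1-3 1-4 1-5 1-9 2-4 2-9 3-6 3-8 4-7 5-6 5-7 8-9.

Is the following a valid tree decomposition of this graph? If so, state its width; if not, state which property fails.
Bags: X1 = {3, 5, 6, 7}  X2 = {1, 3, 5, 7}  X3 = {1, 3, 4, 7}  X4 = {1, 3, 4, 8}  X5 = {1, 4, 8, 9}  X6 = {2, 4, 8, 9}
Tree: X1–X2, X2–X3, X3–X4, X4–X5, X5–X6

Checking the three conditions: (i) the bags cover all of {1, 2, 3, 4, 5, 6, 7, 8, 9}; (ii) for each edge, some bag contains both endpoints; (iii) the bags containing any fixed vertex form a subtree. All hold, so the decomposition is valid with width 4 − 1 = 3.

Yes; width 3.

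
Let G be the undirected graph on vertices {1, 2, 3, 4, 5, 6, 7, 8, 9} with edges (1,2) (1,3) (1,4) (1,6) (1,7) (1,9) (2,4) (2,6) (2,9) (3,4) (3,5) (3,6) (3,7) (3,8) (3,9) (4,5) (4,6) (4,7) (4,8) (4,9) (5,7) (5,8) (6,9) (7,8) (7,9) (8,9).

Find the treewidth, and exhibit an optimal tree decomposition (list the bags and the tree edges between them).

Treewidth 4.
One such decomposition:
Bags: B1 = {1, 3, 4, 7, 9}  B2 = {3, 4, 7, 8, 9}  B3 = {3, 4, 5, 7, 8}  B4 = {1, 3, 4, 6, 9}  B5 = {1, 2, 4, 6, 9}
Tree: B1–B2, B2–B3, B1–B4, B4–B5

Each bag holds 5 vertices, so the decomposition has width 4, which upper-bounds the treewidth. For the lower bound, the 5 vertices {1, 2, 4, 6, 9} are pairwise adjacent, and any tree decomposition puts a clique entirely inside one bag — forcing width ≥ 4. Therefore the treewidth is 4.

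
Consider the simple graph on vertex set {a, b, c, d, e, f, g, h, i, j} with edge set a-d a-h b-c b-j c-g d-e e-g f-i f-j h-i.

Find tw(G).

A width-2 tree decomposition is:
Bags: B1 = {f, h, i}  B2 = {f, h, j}  B3 = {b, h, j}  B4 = {b, c, h}  B5 = {c, g, h}  B6 = {e, g, h}  B7 = {d, e, h}  B8 = {a, d, h}
Tree: B1–B2, B2–B3, B3–B4, B4–B5, B5–B6, B6–B7, B7–B8
Each bag holds 3 vertices, so the decomposition has width 2, which upper-bounds the treewidth. The edges h–i–f–j–b–c–g–e–d–a–h form a cycle, so G is not a tree and its treewidth is at least 2. Therefore the treewidth is 2.

2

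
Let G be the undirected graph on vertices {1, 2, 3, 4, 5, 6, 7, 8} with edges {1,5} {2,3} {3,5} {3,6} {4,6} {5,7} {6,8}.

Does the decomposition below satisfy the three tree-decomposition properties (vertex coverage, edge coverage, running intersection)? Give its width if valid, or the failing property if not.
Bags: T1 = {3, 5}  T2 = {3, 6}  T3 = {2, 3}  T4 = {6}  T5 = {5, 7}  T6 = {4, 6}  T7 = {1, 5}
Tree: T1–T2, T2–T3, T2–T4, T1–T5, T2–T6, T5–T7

A tree decomposition must satisfy three properties: every vertex lies in some bag; for every edge, both endpoints lie together in some bag; and for every vertex, the bags containing it form a connected subtree. Here vertex 8 appears in no bag, so the decomposition is invalid.

No — vertex 8 appears in no bag.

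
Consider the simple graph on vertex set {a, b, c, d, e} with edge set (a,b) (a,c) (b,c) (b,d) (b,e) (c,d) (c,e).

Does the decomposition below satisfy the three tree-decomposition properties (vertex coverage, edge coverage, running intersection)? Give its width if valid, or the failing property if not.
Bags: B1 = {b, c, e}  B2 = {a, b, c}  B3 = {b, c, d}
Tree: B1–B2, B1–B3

Every vertex of G appears in some bag (union = {a, b, c, d, e}); every edge is covered by a bag; and for each vertex v the set of bags containing v is connected in the bag tree. The decomposition is therefore valid. The largest bag has 3 vertices, so the width is 2.

Yes; width 2.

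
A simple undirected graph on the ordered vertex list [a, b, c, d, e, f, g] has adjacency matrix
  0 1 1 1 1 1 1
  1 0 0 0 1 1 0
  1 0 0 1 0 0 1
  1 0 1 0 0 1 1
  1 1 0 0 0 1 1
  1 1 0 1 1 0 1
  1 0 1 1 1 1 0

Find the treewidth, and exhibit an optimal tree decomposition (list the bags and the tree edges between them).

Treewidth 3.
One optimal decomposition is:
Bags: B1 = {a, d, f, g}  B2 = {a, c, d, g}  B3 = {a, e, f, g}  B4 = {a, b, e, f}
Tree: B1–B2, B1–B3, B3–B4

The largest bag has 4 vertices, giving width 3; this decomposition certifies tw(G) ≤ 3. Conversely, {a, c, d, g} is a clique of size 4, and the vertices of any clique must share a bag in every tree decomposition; so some bag has ≥ 4 vertices and tw(G) ≥ 3. Hence tw(G) = 3 exactly.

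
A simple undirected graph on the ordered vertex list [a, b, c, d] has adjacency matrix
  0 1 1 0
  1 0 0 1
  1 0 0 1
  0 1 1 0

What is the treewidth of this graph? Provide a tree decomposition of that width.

The largest bag has 3 vertices, giving width 2; this decomposition certifies tw(G) ≤ 2. The edges d–c–a–b–d form a cycle, so G is not a tree and its treewidth is at least 2. Hence tw(G) = 2 exactly.

Treewidth 2.
One such decomposition:
Bags: B1 = {a, c, d}  B2 = {a, b, d}
Tree: B1–B2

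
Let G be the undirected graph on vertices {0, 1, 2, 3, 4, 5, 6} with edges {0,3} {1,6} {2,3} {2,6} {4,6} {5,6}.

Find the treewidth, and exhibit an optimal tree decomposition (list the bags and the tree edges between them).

Treewidth 1.
One such decomposition:
Bags: B1 = {5, 6}  B2 = {2, 6}  B3 = {1, 6}  B4 = {2, 3}  B5 = {0, 3}  B6 = {4, 6}
Tree: B1–B2, B1–B3, B2–B4, B4–B5, B1–B6

Each bag holds 2 vertices, so the decomposition has width 1, which upper-bounds the treewidth. Since G has at least one edge (e.g. 5–6), it is not an edgeless graph, so tw(G) ≥ 1. Hence tw(G) = 1 exactly.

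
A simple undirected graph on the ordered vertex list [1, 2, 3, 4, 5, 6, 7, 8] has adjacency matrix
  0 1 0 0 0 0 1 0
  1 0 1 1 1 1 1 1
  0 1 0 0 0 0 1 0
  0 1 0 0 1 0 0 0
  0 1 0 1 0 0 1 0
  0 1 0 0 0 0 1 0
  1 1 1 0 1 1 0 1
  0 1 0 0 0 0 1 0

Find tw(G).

2

A width-2 tree decomposition is:
Bags: B1 = {1, 2, 7}  B2 = {2, 3, 7}  B3 = {2, 7, 8}  B4 = {2, 5, 7}  B5 = {2, 6, 7}  B6 = {2, 4, 5}
Tree: B1–B2, B2–B3, B1–B4, B1–B5, B4–B6
Every bag has size at most 3, so the width is 3 − 1 = 2 and tw(G) ≤ 2. On the other hand G contains the 3-clique {2, 4, 5}. A clique must lie in a single bag of any decomposition, so no decomposition can have width below 2. Therefore the treewidth is 2.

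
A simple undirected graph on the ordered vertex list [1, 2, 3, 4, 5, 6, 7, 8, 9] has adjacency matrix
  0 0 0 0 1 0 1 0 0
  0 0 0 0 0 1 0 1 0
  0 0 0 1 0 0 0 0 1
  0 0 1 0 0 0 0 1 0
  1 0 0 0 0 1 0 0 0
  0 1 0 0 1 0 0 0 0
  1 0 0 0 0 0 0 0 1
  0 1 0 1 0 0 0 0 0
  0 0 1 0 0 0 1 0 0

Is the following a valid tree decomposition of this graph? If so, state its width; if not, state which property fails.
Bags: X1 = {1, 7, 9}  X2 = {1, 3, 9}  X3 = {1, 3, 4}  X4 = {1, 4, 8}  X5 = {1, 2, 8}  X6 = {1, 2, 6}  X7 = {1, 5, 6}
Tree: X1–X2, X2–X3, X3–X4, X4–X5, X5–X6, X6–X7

Checking the three conditions: (i) the bags cover all of {1, 2, 3, 4, 5, 6, 7, 8, 9}; (ii) for each edge, some bag contains both endpoints; (iii) the bags containing any fixed vertex form a subtree. All hold, so the decomposition is valid with width 3 − 1 = 2.

Yes; width 2.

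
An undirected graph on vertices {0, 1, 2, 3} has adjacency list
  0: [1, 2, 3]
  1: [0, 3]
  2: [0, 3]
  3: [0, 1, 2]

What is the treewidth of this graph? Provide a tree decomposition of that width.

Treewidth 2.
One such decomposition:
Bags: B1 = {0, 1, 3}  B2 = {0, 2, 3}
Tree: B1–B2

The largest bag has 3 vertices, giving width 2; this decomposition certifies tw(G) ≤ 2. For the lower bound, the 3 vertices {0, 1, 3} are pairwise adjacent, and any tree decomposition puts a clique entirely inside one bag — forcing width ≥ 2. Combining the bounds, tw(G) = 2.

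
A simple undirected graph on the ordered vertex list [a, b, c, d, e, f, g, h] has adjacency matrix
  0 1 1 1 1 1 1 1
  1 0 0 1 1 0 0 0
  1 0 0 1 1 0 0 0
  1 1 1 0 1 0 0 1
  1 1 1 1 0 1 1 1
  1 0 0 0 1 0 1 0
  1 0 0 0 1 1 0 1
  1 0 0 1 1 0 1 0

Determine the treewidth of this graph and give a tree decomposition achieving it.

The largest bag has 4 vertices, giving width 3; this decomposition certifies tw(G) ≤ 3. Conversely, {a, d, e, h} is a clique of size 4, and the vertices of any clique must share a bag in every tree decomposition; so some bag has ≥ 4 vertices and tw(G) ≥ 3. Therefore the treewidth is 3.

Treewidth 3.
Bags: B1 = {a, c, d, e}  B2 = {a, b, d, e}  B3 = {a, d, e, h}  B4 = {a, e, g, h}  B5 = {a, e, f, g}
Tree: B1–B2, B2–B3, B3–B4, B4–B5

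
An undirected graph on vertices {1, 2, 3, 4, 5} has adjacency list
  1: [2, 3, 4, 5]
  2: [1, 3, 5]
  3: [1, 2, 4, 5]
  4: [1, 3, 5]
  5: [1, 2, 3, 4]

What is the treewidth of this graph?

A width-3 tree decomposition is:
Bags: B1 = {1, 2, 3, 5}  B2 = {1, 3, 4, 5}
Tree: B1–B2
Each bag holds 4 vertices, so the decomposition has width 3, which upper-bounds the treewidth. On the other hand G contains the 4-clique {1, 2, 3, 5}. A clique must lie in a single bag of any decomposition, so no decomposition can have width below 3. Hence tw(G) = 3 exactly.

3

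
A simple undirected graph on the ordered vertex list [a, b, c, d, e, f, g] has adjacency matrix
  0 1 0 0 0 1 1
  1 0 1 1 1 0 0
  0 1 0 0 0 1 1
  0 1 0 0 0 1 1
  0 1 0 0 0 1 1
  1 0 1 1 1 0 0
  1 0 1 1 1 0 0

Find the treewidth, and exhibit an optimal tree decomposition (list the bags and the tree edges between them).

Treewidth 3.
One such decomposition:
Bags: B1 = {b, d, f, g}  B2 = {b, c, f, g}  B3 = {a, b, f, g}  B4 = {b, e, f, g}
Tree: B1–B2, B2–B3, B3–B4

Every bag has size at most 4, so the width is 4 − 1 = 3 and tw(G) ≤ 3. For the lower bound: the 4 vertex sets {d,g}, {b,c}, {f}, {a} are disjoint, each induces a connected subgraph, and every pair is joined by at least one edge of G. Contracting each set to a single vertex therefore yields K_{4} as a minor, and since treewidth is minor-monotone, tw(G) ≥ tw(K_{4}) = 3. Therefore the treewidth is 3.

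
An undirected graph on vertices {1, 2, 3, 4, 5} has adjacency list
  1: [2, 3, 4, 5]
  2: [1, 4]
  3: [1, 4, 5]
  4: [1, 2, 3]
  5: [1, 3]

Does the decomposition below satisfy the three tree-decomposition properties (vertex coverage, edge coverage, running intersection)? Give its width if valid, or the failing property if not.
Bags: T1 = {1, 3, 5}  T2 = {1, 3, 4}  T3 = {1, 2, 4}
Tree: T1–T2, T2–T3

Checking the three conditions: (i) the bags cover all of {1, 2, 3, 4, 5}; (ii) for each edge, some bag contains both endpoints; (iii) the bags containing any fixed vertex form a subtree. All hold, so the decomposition is valid with width 3 − 1 = 2.

Yes; width 2.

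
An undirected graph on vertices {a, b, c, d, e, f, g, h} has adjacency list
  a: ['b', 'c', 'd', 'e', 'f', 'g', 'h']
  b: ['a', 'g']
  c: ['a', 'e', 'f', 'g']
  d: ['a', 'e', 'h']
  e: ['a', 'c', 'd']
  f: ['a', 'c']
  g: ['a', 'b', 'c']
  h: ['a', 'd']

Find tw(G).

A width-2 tree decomposition is:
Bags: B1 = {a, c, f}  B2 = {a, c, e}  B3 = {a, d, e}  B4 = {a, c, g}  B5 = {a, b, g}  B6 = {a, d, h}
Tree: B1–B2, B2–B3, B1–B4, B4–B5, B3–B6
The largest bag has 3 vertices, giving width 2; this decomposition certifies tw(G) ≤ 2. Conversely, {a, d, e} is a clique of size 3, and the vertices of any clique must share a bag in every tree decomposition; so some bag has ≥ 3 vertices and tw(G) ≥ 2. Combining the bounds, tw(G) = 2.

2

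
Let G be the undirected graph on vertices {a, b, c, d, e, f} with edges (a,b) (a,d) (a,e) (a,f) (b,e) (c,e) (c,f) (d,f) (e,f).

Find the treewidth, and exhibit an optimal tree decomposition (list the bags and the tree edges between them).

The largest bag has 3 vertices, giving width 2; this decomposition certifies tw(G) ≤ 2. For the lower bound, the 3 vertices {a, d, f} are pairwise adjacent, and any tree decomposition puts a clique entirely inside one bag — forcing width ≥ 2. Hence tw(G) = 2 exactly.

Treewidth 2.
One such decomposition:
Bags: B1 = {a, e, f}  B2 = {a, b, e}  B3 = {a, d, f}  B4 = {c, e, f}
Tree: B1–B2, B1–B3, B1–B4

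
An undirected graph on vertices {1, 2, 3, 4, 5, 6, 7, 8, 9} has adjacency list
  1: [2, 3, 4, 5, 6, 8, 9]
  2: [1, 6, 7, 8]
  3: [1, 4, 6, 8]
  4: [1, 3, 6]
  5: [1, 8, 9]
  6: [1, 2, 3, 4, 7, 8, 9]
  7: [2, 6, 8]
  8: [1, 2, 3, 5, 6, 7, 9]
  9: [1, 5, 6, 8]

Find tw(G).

A width-3 tree decomposition is:
Bags: B1 = {1, 2, 6, 8}  B2 = {1, 3, 6, 8}  B3 = {2, 6, 7, 8}  B4 = {1, 3, 4, 6}  B5 = {1, 6, 8, 9}  B6 = {1, 5, 8, 9}
Tree: B1–B2, B1–B3, B2–B4, B1–B5, B5–B6
Each bag holds 4 vertices, so the decomposition has width 3, which upper-bounds the treewidth. For the lower bound, the 4 vertices {1, 5, 8, 9} are pairwise adjacent, and any tree decomposition puts a clique entirely inside one bag — forcing width ≥ 3. Combining the bounds, tw(G) = 3.

3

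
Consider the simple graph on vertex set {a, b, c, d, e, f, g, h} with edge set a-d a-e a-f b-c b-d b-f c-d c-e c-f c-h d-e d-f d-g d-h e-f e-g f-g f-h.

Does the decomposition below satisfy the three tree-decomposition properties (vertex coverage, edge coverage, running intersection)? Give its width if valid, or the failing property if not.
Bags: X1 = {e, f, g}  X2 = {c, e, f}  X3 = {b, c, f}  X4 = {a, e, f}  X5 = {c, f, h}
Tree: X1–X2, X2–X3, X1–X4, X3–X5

A tree decomposition must satisfy three properties: every vertex lies in some bag; for every edge, both endpoints lie together in some bag; and for every vertex, the bags containing it form a connected subtree. Here vertex d appears in no bag, so the decomposition is invalid.

No — vertex d appears in no bag.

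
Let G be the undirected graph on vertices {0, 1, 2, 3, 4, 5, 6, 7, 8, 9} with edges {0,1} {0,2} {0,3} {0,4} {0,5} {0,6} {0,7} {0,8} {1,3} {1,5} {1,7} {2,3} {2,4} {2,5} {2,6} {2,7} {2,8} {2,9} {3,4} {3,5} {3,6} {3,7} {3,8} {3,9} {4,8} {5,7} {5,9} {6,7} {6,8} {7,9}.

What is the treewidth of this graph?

A width-4 tree decomposition is:
Bags: B1 = {0, 2, 3, 5, 7}  B2 = {0, 1, 3, 5, 7}  B3 = {0, 2, 3, 6, 7}  B4 = {0, 2, 3, 6, 8}  B5 = {0, 2, 3, 4, 8}  B6 = {2, 3, 5, 7, 9}
Tree: B1–B2, B1–B3, B3–B4, B4–B5, B1–B6
Each bag holds 5 vertices, so the decomposition has width 4, which upper-bounds the treewidth. On the other hand G contains the 5-clique {0, 1, 3, 5, 7}. A clique must lie in a single bag of any decomposition, so no decomposition can have width below 4. Therefore the treewidth is 4.

4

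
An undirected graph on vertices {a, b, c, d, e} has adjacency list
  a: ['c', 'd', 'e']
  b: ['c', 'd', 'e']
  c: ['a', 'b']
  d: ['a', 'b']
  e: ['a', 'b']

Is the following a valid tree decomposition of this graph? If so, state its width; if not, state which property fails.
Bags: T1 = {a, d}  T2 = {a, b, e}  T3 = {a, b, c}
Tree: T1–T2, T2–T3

No — edge (b,d) lies in no bag.

A tree decomposition must satisfy three properties: every vertex lies in some bag; for every edge, both endpoints lie together in some bag; and for every vertex, the bags containing it form a connected subtree. Here edge (b,d) lies in no bag, so the decomposition is invalid.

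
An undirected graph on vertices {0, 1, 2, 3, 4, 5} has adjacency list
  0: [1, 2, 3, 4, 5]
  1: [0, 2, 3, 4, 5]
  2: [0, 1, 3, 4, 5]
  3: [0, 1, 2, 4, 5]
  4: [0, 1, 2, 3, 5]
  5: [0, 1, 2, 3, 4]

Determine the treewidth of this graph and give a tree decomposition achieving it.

Treewidth 5.
Bags: B1 = {0, 1, 2, 3, 4, 5}
Tree: (single bag)

With just one bag of size 6, the width is 6 − 1 = 5, so tw(G) ≤ 5. For the lower bound, the 6 vertices {0, 1, 2, 3, 4, 5} are pairwise adjacent, and any tree decomposition puts a clique entirely inside one bag — forcing width ≥ 5. Combining the bounds, tw(G) = 5.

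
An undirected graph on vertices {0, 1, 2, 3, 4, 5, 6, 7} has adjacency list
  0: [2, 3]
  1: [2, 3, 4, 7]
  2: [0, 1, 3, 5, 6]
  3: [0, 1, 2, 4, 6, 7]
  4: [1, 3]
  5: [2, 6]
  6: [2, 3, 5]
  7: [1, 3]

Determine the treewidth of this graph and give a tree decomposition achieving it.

Treewidth 2.
Bags: B1 = {1, 3, 7}  B2 = {1, 2, 3}  B3 = {2, 3, 6}  B4 = {1, 3, 4}  B5 = {0, 2, 3}  B6 = {2, 5, 6}
Tree: B1–B2, B2–B3, B1–B4, B2–B5, B3–B6

The largest bag has 3 vertices, giving width 2; this decomposition certifies tw(G) ≤ 2. Conversely, {0, 2, 3} is a clique of size 3, and the vertices of any clique must share a bag in every tree decomposition; so some bag has ≥ 3 vertices and tw(G) ≥ 2. Combining the bounds, tw(G) = 2.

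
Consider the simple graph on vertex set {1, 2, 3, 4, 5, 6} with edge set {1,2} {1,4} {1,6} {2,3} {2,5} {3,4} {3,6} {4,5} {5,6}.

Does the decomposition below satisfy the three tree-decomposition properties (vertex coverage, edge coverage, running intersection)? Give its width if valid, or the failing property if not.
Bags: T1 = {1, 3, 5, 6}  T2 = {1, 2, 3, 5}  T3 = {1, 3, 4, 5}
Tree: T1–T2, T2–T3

Yes; width 3.

Checking the three conditions: (i) the bags cover all of {1, 2, 3, 4, 5, 6}; (ii) for each edge, some bag contains both endpoints; (iii) the bags containing any fixed vertex form a subtree. All hold, so the decomposition is valid with width 4 − 1 = 3.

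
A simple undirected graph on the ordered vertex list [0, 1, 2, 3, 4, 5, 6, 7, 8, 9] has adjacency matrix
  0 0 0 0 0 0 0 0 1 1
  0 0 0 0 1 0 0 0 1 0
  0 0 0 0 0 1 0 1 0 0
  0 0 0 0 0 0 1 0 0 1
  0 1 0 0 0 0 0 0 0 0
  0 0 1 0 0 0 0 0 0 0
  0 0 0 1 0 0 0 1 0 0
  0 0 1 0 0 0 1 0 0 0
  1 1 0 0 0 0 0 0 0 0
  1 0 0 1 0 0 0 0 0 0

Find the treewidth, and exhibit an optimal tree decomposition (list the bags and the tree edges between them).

Every bag has size at most 2, so the width is 2 − 1 = 1 and tw(G) ≤ 1. Since G has at least one edge (e.g. 5–2), it is not an edgeless graph, so tw(G) ≥ 1. Combining the bounds, tw(G) = 1.

Treewidth 1.
Bags: B1 = {2, 5}  B2 = {2, 7}  B3 = {6, 7}  B4 = {3, 6}  B5 = {3, 9}  B6 = {0, 9}  B7 = {0, 8}  B8 = {1, 8}  B9 = {1, 4}
Tree: B1–B2, B2–B3, B3–B4, B4–B5, B5–B6, B6–B7, B7–B8, B8–B9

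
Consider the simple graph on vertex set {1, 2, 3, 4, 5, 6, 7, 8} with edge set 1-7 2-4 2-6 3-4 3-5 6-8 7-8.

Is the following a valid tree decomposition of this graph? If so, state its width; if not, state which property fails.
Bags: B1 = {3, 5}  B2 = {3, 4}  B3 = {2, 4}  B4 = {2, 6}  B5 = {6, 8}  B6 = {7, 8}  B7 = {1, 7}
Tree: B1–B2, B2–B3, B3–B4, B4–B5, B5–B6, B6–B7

Yes; width 1.

Vertex coverage: the bags together contain {1, 2, 3, 4, 5, 6, 7, 8}, the full vertex set. Edge coverage: each edge of G has both endpoints in at least one bag. Running intersection: for every vertex, the bags containing it form a connected subtree. All three properties hold, so this is a valid tree decomposition of width max|bag| − 1 = 1, and hence tw(G) ≤ 1.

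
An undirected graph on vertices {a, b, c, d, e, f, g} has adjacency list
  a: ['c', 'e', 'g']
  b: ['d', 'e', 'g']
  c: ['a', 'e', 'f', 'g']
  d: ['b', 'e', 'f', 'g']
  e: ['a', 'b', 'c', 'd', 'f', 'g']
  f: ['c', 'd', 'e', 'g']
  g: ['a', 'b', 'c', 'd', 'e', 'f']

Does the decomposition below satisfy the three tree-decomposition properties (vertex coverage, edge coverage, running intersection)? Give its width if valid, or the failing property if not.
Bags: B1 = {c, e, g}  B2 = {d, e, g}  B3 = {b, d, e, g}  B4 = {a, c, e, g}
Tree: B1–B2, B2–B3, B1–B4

A tree decomposition must satisfy three properties: every vertex lies in some bag; for every edge, both endpoints lie together in some bag; and for every vertex, the bags containing it form a connected subtree. Here vertex f appears in no bag, so the decomposition is invalid.

No — vertex f appears in no bag.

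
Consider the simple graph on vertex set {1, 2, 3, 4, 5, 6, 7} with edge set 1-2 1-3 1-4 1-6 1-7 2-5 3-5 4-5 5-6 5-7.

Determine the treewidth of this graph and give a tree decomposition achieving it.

Treewidth 2.
Bags: B1 = {1, 5, 6}  B2 = {1, 4, 5}  B3 = {1, 3, 5}  B4 = {1, 2, 5}  B5 = {1, 5, 7}
Tree: B1–B2, B2–B3, B3–B4, B4–B5

Each bag holds 3 vertices, so the decomposition has width 2, which upper-bounds the treewidth. Since 5–6–1–4–5 is a cycle in G, G is not acyclic. Forests are exactly the graphs of treewidth ≤ 1, so tw(G) ≥ 2. Therefore the treewidth is 2.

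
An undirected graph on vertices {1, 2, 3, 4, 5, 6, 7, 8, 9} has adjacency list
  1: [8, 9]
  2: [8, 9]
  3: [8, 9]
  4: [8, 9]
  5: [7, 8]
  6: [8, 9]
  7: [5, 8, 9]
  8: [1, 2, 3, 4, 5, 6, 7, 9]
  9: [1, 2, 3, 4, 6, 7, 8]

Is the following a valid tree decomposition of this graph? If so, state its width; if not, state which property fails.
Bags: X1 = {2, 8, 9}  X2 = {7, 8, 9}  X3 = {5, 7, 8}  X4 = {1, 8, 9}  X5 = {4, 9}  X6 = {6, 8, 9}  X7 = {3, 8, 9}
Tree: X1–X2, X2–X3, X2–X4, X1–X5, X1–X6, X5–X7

A tree decomposition must satisfy three properties: every vertex lies in some bag; for every edge, both endpoints lie together in some bag; and for every vertex, the bags containing it form a connected subtree. Here edge (8,4) lies in no bag, so the decomposition is invalid.

No — edge (8,4) lies in no bag.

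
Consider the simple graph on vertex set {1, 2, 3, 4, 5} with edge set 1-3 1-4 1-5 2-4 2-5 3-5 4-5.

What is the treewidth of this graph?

A width-2 tree decomposition is:
Bags: B1 = {1, 3, 5}  B2 = {1, 4, 5}  B3 = {2, 4, 5}
Tree: B1–B2, B2–B3
The largest bag has 3 vertices, giving width 2; this decomposition certifies tw(G) ≤ 2. For the lower bound, the 3 vertices {1, 3, 5} are pairwise adjacent, and any tree decomposition puts a clique entirely inside one bag — forcing width ≥ 2. Therefore the treewidth is 2.

2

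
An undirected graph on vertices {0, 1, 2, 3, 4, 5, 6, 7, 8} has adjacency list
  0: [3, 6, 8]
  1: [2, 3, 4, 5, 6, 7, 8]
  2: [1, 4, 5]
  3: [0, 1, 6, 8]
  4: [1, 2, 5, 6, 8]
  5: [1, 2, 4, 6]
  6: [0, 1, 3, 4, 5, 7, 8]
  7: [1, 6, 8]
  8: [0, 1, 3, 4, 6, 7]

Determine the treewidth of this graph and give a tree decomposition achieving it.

Every bag has size at most 4, so the width is 4 − 1 = 3 and tw(G) ≤ 3. For the lower bound, the 4 vertices {0, 3, 6, 8} are pairwise adjacent, and any tree decomposition puts a clique entirely inside one bag — forcing width ≥ 3. Combining the bounds, tw(G) = 3.

Treewidth 3.
One such decomposition:
Bags: B1 = {1, 6, 7, 8}  B2 = {1, 3, 6, 8}  B3 = {1, 4, 6, 8}  B4 = {0, 3, 6, 8}  B5 = {1, 4, 5, 6}  B6 = {1, 2, 4, 5}
Tree: B1–B2, B1–B3, B2–B4, B3–B5, B5–B6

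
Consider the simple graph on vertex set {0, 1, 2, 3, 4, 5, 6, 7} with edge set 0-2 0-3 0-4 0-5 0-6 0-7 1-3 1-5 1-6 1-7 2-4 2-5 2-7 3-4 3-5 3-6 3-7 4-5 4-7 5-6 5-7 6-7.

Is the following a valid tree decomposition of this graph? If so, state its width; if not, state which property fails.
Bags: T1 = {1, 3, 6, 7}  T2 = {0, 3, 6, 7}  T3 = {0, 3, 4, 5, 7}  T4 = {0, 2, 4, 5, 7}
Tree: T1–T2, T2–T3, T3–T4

No — edge (5,1) lies in no bag.

A tree decomposition must satisfy three properties: every vertex lies in some bag; for every edge, both endpoints lie together in some bag; and for every vertex, the bags containing it form a connected subtree. Here edge (5,1) lies in no bag, so the decomposition is invalid.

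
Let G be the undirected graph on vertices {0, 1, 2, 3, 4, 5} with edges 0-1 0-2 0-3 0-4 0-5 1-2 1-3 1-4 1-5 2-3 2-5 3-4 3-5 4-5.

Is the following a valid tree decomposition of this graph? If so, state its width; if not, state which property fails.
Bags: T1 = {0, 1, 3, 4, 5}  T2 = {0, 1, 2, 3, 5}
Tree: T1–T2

Every vertex of G appears in some bag (union = {0, 1, 2, 3, 4, 5}); every edge is covered by a bag; and for each vertex v the set of bags containing v is connected in the bag tree. The decomposition is therefore valid. The largest bag has 5 vertices, so the width is 4.

Yes; width 4.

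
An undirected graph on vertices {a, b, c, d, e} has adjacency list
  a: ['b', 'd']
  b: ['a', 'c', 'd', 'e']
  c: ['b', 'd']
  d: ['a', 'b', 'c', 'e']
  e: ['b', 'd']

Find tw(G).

A width-2 tree decomposition is:
Bags: B1 = {a, b, d}  B2 = {b, d, e}  B3 = {b, c, d}
Tree: B1–B2, B1–B3
Each bag holds 3 vertices, so the decomposition has width 2, which upper-bounds the treewidth. On the other hand G contains the 3-clique {b, d, e}. A clique must lie in a single bag of any decomposition, so no decomposition can have width below 2. The upper and lower bounds meet at 2, so that is the treewidth.

2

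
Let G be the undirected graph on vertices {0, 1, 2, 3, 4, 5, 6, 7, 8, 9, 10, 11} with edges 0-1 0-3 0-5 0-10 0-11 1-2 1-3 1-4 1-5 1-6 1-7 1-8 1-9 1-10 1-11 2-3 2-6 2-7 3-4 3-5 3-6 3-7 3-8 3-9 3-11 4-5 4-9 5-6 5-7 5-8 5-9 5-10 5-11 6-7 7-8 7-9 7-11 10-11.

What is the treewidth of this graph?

A width-4 tree decomposition is:
Bags: B1 = {1, 3, 5, 7, 9}  B2 = {1, 3, 5, 6, 7}  B3 = {1, 3, 5, 7, 11}  B4 = {1, 3, 4, 5, 9}  B5 = {0, 1, 3, 5, 11}  B6 = {1, 2, 3, 6, 7}  B7 = {0, 1, 5, 10, 11}  B8 = {1, 3, 5, 7, 8}
Tree: B1–B2, B1–B3, B1–B4, B3–B5, B2–B6, B5–B7, B1–B8
The largest bag has 5 vertices, giving width 4; this decomposition certifies tw(G) ≤ 4. Conversely, {0, 1, 5, 10, 11} is a clique of size 5, and the vertices of any clique must share a bag in every tree decomposition; so some bag has ≥ 5 vertices and tw(G) ≥ 4. Therefore the treewidth is 4.

4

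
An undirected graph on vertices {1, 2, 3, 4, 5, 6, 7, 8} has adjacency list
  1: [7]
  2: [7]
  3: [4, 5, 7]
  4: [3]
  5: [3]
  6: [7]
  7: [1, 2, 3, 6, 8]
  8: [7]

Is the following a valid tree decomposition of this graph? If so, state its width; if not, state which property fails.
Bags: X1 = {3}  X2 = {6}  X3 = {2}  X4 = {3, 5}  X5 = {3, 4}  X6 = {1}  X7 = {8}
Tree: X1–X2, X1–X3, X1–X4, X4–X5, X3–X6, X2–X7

A tree decomposition must satisfy three properties: every vertex lies in some bag; for every edge, both endpoints lie together in some bag; and for every vertex, the bags containing it form a connected subtree. Here vertex 7 appears in no bag, so the decomposition is invalid.

No — vertex 7 appears in no bag.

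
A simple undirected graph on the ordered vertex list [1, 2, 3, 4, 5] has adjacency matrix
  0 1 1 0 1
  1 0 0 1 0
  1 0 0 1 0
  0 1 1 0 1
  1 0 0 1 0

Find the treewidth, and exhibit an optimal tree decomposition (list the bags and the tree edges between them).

Treewidth 2.
One optimal decomposition is:
Bags: B1 = {1, 3, 4}  B2 = {1, 2, 4}  B3 = {1, 4, 5}
Tree: B1–B2, B2–B3

Every bag has size at most 3, so the width is 3 − 1 = 2 and tw(G) ≤ 2. The edges 3–4–2–1–3 form a cycle, so G is not a tree and its treewidth is at least 2. Therefore the treewidth is 2.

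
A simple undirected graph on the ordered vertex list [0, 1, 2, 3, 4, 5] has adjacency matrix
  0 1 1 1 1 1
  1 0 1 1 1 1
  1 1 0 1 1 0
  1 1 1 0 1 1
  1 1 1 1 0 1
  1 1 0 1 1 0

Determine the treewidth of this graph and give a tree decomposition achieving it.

Each bag holds 5 vertices, so the decomposition has width 4, which upper-bounds the treewidth. Conversely, {0, 1, 2, 3, 4} is a clique of size 5, and the vertices of any clique must share a bag in every tree decomposition; so some bag has ≥ 5 vertices and tw(G) ≥ 4. Combining the bounds, tw(G) = 4.

Treewidth 4.
One such decomposition:
Bags: B1 = {0, 1, 3, 4, 5}  B2 = {0, 1, 2, 3, 4}
Tree: B1–B2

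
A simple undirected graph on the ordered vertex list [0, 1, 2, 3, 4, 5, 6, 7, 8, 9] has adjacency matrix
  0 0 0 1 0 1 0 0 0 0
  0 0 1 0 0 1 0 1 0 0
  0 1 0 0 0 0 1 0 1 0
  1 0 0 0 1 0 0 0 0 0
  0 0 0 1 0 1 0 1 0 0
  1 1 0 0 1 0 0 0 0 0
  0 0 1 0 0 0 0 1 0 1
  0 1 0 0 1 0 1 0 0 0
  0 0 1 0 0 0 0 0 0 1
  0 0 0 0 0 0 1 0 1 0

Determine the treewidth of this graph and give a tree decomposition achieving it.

Treewidth 2.
One such decomposition:
Bags: B1 = {0, 3, 4}  B2 = {0, 4, 5}  B3 = {4, 5, 7}  B4 = {1, 5, 7}  B5 = {1, 6, 7}  B6 = {1, 2, 6}  B7 = {2, 6, 9}  B8 = {2, 8, 9}
Tree: B1–B2, B2–B3, B3–B4, B4–B5, B5–B6, B6–B7, B7–B8

The largest bag has 3 vertices, giving width 2; this decomposition certifies tw(G) ≤ 2. The edges 3–0–5–4–3 form a cycle, so G is not a tree and its treewidth is at least 2. Combining the bounds, tw(G) = 2.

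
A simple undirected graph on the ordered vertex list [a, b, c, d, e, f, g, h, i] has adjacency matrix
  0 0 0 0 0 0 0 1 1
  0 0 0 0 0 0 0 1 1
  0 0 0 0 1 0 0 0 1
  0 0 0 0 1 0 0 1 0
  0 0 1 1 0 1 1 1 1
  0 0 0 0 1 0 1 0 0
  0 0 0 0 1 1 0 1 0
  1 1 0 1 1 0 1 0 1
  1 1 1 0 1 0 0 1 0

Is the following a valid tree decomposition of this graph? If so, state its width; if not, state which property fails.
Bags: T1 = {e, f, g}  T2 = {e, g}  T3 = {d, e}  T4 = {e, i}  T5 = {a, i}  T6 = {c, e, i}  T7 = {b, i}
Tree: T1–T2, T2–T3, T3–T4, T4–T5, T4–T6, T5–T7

No — vertex h appears in no bag.

A tree decomposition must satisfy three properties: every vertex lies in some bag; for every edge, both endpoints lie together in some bag; and for every vertex, the bags containing it form a connected subtree. Here vertex h appears in no bag, so the decomposition is invalid.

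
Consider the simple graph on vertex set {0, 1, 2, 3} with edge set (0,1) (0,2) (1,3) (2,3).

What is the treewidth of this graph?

2

A width-2 tree decomposition is:
Bags: B1 = {0, 1, 2}  B2 = {1, 2, 3}
Tree: B1–B2
Each bag holds 3 vertices, so the decomposition has width 2, which upper-bounds the treewidth. For the lower bound, G contains the cycle 2–0–1–3–2, so G is not a forest; only forests have treewidth ≤ 1, hence tw(G) ≥ 2. Combining the bounds, tw(G) = 2.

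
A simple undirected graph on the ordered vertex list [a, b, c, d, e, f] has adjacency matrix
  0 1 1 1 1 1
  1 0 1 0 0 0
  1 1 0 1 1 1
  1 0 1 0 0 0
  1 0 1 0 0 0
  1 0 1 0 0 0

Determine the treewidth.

A width-2 tree decomposition is:
Bags: B1 = {a, b, c}  B2 = {a, c, e}  B3 = {a, c, d}  B4 = {a, c, f}
Tree: B1–B2, B2–B3, B1–B4
The largest bag has 3 vertices, giving width 2; this decomposition certifies tw(G) ≤ 2. For the lower bound, the 3 vertices {a, c, d} are pairwise adjacent, and any tree decomposition puts a clique entirely inside one bag — forcing width ≥ 2. The upper and lower bounds meet at 2, so that is the treewidth.

2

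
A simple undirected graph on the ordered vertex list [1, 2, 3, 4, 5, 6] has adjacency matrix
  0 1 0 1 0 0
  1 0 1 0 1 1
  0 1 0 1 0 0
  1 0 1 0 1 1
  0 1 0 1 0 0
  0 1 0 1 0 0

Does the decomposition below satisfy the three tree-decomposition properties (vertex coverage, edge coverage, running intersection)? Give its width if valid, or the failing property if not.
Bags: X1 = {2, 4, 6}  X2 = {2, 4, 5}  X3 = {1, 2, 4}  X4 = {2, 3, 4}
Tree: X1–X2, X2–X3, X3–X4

Checking the three conditions: (i) the bags cover all of {1, 2, 3, 4, 5, 6}; (ii) for each edge, some bag contains both endpoints; (iii) the bags containing any fixed vertex form a subtree. All hold, so the decomposition is valid with width 3 − 1 = 2.

Yes; width 2.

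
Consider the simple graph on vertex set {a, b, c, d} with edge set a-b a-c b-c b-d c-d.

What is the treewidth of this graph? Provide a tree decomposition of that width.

Treewidth 2.
One optimal decomposition is:
Bags: B1 = {b, c, d}  B2 = {a, b, c}
Tree: B1–B2

Every bag has size at most 3, so the width is 3 − 1 = 2 and tw(G) ≤ 2. For the lower bound, the 3 vertices {b, c, d} are pairwise adjacent, and any tree decomposition puts a clique entirely inside one bag — forcing width ≥ 2. The upper and lower bounds meet at 2, so that is the treewidth.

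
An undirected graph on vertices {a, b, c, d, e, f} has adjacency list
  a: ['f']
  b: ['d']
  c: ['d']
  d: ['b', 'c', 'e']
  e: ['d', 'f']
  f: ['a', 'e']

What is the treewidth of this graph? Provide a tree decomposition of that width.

Treewidth 1.
One such decomposition:
Bags: B1 = {d, e}  B2 = {b, d}  B3 = {e, f}  B4 = {a, f}  B5 = {c, d}
Tree: B1–B2, B1–B3, B3–B4, B2–B5

Every bag has size at most 2, so the width is 2 − 1 = 1 and tw(G) ≤ 1. Since G has at least one edge (e.g. e–d), it is not an edgeless graph, so tw(G) ≥ 1. Combining the bounds, tw(G) = 1.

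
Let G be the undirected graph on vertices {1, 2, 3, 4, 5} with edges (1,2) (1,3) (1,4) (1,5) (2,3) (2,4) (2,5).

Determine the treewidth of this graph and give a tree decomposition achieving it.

Treewidth 2.
One such decomposition:
Bags: B1 = {1, 2, 3}  B2 = {1, 2, 4}  B3 = {1, 2, 5}
Tree: B1–B2, B1–B3

The largest bag has 3 vertices, giving width 2; this decomposition certifies tw(G) ≤ 2. For the lower bound, the 3 vertices {1, 2, 3} are pairwise adjacent, and any tree decomposition puts a clique entirely inside one bag — forcing width ≥ 2. Therefore the treewidth is 2.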